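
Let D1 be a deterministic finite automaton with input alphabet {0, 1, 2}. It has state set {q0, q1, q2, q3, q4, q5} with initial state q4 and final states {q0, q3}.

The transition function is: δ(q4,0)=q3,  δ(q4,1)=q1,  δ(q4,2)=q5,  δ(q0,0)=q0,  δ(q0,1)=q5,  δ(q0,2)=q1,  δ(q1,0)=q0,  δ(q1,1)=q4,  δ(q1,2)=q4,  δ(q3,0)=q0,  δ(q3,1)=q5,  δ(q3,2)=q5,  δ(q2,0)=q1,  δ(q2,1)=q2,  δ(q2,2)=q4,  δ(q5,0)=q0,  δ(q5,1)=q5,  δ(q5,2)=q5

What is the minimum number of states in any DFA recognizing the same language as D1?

Reachable states from the start: {q0,q1,q3,q4,q5}. Unreachable: {q2} — drop them.
Initial partition by acceptance: {q0,q3} | {q1,q4,q5}.
Stable partition: {q0,q3} | {q1,q4,q5} — 2 equivalence classes.

2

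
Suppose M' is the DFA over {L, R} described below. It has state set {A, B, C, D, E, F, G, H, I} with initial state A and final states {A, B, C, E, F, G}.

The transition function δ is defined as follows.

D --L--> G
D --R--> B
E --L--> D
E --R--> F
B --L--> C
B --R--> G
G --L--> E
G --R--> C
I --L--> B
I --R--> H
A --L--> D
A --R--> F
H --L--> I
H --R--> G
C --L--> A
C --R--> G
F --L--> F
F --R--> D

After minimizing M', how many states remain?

5

States {H,I} cannot be reached from the start state, so discard them.
P0 = {A,B,C,E,F,G} | {D}.
Refine {A,B,C,E,F,G} on symbol L: members go to different blocks, giving {B,C,F,G} and {A,E}.
Refine {B,C,F,G} on symbol L: members go to different blocks, giving {B,F} and {C,G}.
Refine {B,F} on symbol L: members go to different blocks, giving {B} and {F}.
No further refinement is possible. Final partition (5 blocks): {B} | {D} | {A,E} | {C,G} | {F}.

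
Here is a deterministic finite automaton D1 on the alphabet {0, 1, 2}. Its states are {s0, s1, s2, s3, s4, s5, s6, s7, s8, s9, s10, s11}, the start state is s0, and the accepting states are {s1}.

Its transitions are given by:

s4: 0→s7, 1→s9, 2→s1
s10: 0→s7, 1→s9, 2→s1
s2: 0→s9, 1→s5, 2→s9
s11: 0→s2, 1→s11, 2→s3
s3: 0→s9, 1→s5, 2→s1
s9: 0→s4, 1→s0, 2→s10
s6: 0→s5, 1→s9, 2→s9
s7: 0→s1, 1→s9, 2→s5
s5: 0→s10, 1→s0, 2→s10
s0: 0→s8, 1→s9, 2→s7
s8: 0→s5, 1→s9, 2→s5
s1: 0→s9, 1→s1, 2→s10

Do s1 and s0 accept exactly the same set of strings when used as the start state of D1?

No

First remove the unreachable states {s2,s3,s6,s11}; 8 states remain.
Initial partition by acceptance: {s1} | {s0,s4,s5,s7,s8,s9,s10}.
Refine {s0,s4,s5,s7,s8,s9,s10} on symbol 0: members go to different blocks, giving {s0,s4,s5,s8,s9,s10} and {s7}.
Split {s0,s4,s5,s8,s9,s10} by δ(·,0) → {s0,s5,s8,s9} and {s4,s10}.
On input 0, block {s0,s5,s8,s9} splits into {s0,s8} and {s5,s9}.
Split {s0,s8} by δ(·,0) → {s0} and {s8}.
The partition is now stable with 6 blocks: {s1} | {s0} | {s7} | {s4,s10} | {s5,s9} | {s8}.
s1 and s0 end up in different blocks, so they are distinguishable. For instance, the string 'ε' is accepted from only s1.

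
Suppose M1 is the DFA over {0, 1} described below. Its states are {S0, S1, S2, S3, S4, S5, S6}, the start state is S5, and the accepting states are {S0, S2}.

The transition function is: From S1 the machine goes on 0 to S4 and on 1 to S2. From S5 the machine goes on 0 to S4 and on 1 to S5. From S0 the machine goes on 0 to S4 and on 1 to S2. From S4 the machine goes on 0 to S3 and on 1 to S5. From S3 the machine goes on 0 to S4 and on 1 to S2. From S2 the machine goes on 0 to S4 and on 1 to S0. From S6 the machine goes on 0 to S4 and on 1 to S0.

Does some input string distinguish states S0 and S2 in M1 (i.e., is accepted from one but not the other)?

Reachable states from the start: {S0,S2,S3,S4,S5}. Unreachable: {S1,S6} — drop them.
Initial partition by acceptance: {S0,S2} | {S3,S4,S5}.
Refine {S3,S4,S5} on symbol 1: members go to different blocks, giving {S4,S5} and {S3}.
Refine {S4,S5} on symbol 0: members go to different blocks, giving {S4} and {S5}.
Stable partition: {S0,S2} | {S4} | {S3} | {S5} — 4 equivalence classes.
S0 and S2 lie in the same block of the stable partition, so they are equivalent — no string distinguishes them.

No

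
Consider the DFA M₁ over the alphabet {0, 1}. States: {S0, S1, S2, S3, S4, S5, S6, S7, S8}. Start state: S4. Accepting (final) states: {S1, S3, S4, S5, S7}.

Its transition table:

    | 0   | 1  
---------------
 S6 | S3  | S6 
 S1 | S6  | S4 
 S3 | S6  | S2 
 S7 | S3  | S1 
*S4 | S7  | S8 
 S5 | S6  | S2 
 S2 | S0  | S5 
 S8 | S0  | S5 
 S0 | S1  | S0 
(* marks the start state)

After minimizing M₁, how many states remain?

7

Every state is reachable, so we keep all 9.
Start with accepting vs non-accepting: {S1,S3,S4,S5,S7} | {S0,S2,S6,S8}.
On input 0, block {S1,S3,S4,S5,S7} splits into {S1,S3,S5} and {S4,S7}.
Split {S1,S3,S5} by δ(·,1) → {S3,S5} and {S1}.
On input 0, block {S0,S2,S6,S8} splits into {S2,S8} and {S0} and {S6}.
On input 0, block {S4,S7} splits into {S4} and {S7}.
No further refinement is possible. Final partition (7 blocks): {S3,S5} | {S2,S8} | {S4} | {S1} | {S0} | {S6} | {S7}.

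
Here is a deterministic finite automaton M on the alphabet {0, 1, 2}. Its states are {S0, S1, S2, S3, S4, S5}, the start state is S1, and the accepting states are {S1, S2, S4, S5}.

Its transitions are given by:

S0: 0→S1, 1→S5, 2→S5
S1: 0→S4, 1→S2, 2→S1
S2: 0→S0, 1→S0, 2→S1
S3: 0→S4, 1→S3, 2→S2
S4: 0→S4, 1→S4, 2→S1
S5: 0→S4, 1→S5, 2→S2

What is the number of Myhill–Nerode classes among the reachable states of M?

States {S3} cannot be reached from the start state, so discard them.
P0 = {S1,S2,S4,S5} | {S0}.
Split {S1,S2,S4,S5} by δ(·,0) → {S1,S4,S5} and {S2}.
Refine {S1,S4,S5} on symbol 1: members go to different blocks, giving {S4,S5} and {S1}.
Split {S4,S5} by δ(·,2) → {S4} and {S5}.
The partition is now stable with 5 blocks: {S4} | {S0} | {S2} | {S1} | {S5}.

5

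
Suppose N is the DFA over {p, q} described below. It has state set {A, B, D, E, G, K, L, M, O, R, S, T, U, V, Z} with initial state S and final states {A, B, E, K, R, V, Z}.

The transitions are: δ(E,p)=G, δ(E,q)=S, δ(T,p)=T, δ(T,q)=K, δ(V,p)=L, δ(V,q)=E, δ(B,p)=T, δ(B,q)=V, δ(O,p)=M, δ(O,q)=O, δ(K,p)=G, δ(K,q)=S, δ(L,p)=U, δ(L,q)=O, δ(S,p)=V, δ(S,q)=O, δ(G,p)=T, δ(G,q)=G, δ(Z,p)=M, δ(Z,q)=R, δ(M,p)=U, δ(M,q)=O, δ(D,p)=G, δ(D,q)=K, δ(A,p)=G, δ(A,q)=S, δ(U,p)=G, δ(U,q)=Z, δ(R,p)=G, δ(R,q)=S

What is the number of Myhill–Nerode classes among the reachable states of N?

Reachable states from the start: {E,G,K,L,M,O,R,S,T,U,V,Z}. Unreachable: {A,B,D} — drop them.
Start with accepting vs non-accepting: {E,K,R,V,Z} | {G,L,M,O,S,T,U}.
Refine {E,K,R,V,Z} on symbol q: members go to different blocks, giving {E,K,R} and {V,Z}.
Split {G,L,M,O,S,T,U} by δ(·,p) → {G,L,M,O,T,U} and {S}.
Refine {G,L,M,O,T,U} on symbol q: members go to different blocks, giving {G,L,M,O} and {T} and {U}.
Split {G,L,M,O} by δ(·,p) → {L,M} and {G} and {O}.
The partition is now stable with 8 blocks: {E,K,R} | {L,M} | {V,Z} | {S} | {T} | {U} | {G} | {O}.

8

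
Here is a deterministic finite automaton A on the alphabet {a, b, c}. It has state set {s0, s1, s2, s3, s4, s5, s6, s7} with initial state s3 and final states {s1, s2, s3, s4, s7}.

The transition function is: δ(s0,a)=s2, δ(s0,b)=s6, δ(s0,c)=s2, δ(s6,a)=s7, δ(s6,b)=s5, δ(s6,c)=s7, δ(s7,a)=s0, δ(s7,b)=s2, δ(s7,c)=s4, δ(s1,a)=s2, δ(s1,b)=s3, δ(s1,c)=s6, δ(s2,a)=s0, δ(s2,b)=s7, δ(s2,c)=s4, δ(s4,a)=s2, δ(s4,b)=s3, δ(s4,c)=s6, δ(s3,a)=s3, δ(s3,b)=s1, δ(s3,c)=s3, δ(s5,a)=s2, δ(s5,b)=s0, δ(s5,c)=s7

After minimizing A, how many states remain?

P0 = {s1,s2,s3,s4,s7} | {s0,s5,s6}.
On input a, block {s1,s2,s3,s4,s7} splits into {s1,s3,s4} and {s2,s7}.
Split {s1,s3,s4} by δ(·,a) → {s1,s4} and {s3}.
The partition is now stable with 4 blocks: {s1,s4} | {s0,s5,s6} | {s2,s7} | {s3}.

4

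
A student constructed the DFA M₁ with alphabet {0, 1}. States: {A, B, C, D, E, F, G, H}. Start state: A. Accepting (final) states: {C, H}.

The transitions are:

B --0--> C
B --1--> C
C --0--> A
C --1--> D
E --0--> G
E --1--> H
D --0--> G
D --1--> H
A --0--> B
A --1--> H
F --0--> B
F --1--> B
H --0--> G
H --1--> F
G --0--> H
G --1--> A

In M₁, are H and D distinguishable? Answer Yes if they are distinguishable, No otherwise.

First remove the unreachable states {E}; 7 states remain.
Initial partition by acceptance: {C,H} | {A,B,D,F,G}.
On input 0, block {A,B,D,F,G} splits into {A,D,F} and {B,G}.
Refine {C,H} on symbol 0: members go to different blocks, giving {C} and {H}.
Refine {A,D,F} on symbol 1: members go to different blocks, giving {A,D} and {F}.
Refine {B,G} on symbol 0: members go to different blocks, giving {B} and {G}.
Split {A,D} by δ(·,0) → {A} and {D}.
No further refinement is possible. Final partition (7 blocks): {C} | {A} | {B} | {H} | {F} | {G} | {D}.
H and D end up in different blocks, so they are distinguishable. For instance, the string 'ε' is accepted from only H.

Yes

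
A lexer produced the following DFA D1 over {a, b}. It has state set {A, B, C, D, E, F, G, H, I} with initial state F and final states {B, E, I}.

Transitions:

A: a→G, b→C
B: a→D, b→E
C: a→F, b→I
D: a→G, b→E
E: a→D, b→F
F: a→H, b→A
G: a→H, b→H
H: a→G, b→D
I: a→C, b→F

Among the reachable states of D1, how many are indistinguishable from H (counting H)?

2

Reachable states from the start: {A,C,D,E,F,G,H,I}. Unreachable: {B} — drop them.
Start with accepting vs non-accepting: {E,I} | {A,C,D,F,G,H}.
Refine {A,C,D,F,G,H} on symbol b: members go to different blocks, giving {A,F,G,H} and {C,D}.
Split {A,F,G,H} by δ(·,b) → {A,H} and {F,G}.
The partition is now stable with 4 blocks: {E,I} | {A,H} | {C,D} | {F,G}.
State H belongs to the block {A,H}, which has 2 states.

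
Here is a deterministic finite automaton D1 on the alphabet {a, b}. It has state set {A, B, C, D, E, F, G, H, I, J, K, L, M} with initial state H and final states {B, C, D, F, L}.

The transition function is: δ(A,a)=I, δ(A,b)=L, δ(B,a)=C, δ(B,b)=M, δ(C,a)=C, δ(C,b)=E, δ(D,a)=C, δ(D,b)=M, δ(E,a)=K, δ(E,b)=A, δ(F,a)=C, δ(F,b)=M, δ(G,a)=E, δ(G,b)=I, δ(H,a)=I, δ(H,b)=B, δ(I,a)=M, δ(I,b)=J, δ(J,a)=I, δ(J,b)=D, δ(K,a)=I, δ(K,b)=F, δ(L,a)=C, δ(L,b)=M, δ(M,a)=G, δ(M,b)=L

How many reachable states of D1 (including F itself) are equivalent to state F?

4

All states are reachable from the start state.
P0 = {B,C,D,F,L} | {A,E,G,H,I,J,K,M}.
Split {A,E,G,H,I,J,K,M} by δ(·,b) → {A,H,J,K,M} and {E,G,I}.
Split {B,C,D,F,L} by δ(·,b) → {B,D,F,L} and {C}.
On input a, block {E,G,I} splits into {E,I} and {G}.
On input a, block {A,H,J,K,M} splits into {A,H,J,K} and {M}.
On input a, block {E,I} splits into {E} and {I}.
No further refinement is possible. Final partition (7 blocks): {B,D,F,L} | {A,H,J,K} | {E} | {C} | {G} | {M} | {I}.
State F belongs to the block {B,D,F,L}, which has 4 states.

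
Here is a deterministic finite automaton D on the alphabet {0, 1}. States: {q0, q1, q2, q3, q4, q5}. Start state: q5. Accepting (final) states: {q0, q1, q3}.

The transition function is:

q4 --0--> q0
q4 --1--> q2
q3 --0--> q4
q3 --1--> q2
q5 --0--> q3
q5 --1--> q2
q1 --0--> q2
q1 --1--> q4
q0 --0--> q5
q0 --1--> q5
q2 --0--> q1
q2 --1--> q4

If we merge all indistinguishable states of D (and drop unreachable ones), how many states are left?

Every state is reachable, so we keep all 6.
Initial partition by acceptance: {q0,q1,q3} | {q2,q4,q5}.
No further refinement is possible. Final partition (2 blocks): {q0,q1,q3} | {q2,q4,q5}.

2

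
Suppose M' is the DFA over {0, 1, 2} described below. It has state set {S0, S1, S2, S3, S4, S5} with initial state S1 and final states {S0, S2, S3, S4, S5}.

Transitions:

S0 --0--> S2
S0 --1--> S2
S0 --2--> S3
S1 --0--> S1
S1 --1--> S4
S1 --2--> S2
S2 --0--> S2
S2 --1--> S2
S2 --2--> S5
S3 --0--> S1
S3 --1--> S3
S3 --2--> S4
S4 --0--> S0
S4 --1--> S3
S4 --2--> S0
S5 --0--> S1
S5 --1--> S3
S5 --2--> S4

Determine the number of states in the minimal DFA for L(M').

4

Every state is reachable, so we keep all 6.
P0 = {S0,S2,S3,S4,S5} | {S1}.
Refine {S0,S2,S3,S4,S5} on symbol 0: members go to different blocks, giving {S0,S2,S4} and {S3,S5}.
Split {S0,S2,S4} by δ(·,1) → {S0,S2} and {S4}.
Stable partition: {S0,S2} | {S1} | {S3,S5} | {S4} — 4 equivalence classes.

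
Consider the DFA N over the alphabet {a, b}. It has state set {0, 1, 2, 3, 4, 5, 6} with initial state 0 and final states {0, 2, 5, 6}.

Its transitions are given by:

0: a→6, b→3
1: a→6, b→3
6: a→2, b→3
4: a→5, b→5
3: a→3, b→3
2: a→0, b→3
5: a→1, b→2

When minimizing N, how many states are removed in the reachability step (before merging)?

3

No path from 0 leads to 1, 4, 5; the other 4 states are all reachable.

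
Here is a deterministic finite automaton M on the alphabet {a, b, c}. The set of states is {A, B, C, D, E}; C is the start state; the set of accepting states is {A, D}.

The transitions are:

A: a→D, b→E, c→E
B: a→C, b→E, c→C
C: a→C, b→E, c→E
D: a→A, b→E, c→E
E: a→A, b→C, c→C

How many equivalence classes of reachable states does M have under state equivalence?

3

Reachable states from the start: {A,C,D,E}. Unreachable: {B} — drop them.
P0 = {A,D} | {C,E}.
Refine {C,E} on symbol a: members go to different blocks, giving {C} and {E}.
The partition is now stable with 3 blocks: {A,D} | {C} | {E}.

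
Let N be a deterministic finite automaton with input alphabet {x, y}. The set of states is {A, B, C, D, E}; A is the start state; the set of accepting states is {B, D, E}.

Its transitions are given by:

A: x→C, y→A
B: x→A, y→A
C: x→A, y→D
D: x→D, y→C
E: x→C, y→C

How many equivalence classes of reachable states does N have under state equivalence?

First remove the unreachable states {B,E}; 3 states remain.
P0 = {D} | {A,C}.
Split {A,C} by δ(·,y) → {A} and {C}.
Stable partition: {D} | {A} | {C} — 3 equivalence classes.

3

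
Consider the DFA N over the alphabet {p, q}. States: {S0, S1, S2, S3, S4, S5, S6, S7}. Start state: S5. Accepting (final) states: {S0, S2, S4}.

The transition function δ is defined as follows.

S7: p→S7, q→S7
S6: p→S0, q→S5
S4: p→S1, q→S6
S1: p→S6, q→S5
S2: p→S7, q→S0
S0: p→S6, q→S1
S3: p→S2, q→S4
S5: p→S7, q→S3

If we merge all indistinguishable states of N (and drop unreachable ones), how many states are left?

Initial partition by acceptance: {S0,S2,S4} | {S1,S3,S5,S6,S7}.
Split {S0,S2,S4} by δ(·,q) → {S0,S4} and {S2}.
On input p, block {S1,S3,S5,S6,S7} splits into {S1,S5,S7} and {S3} and {S6}.
Refine {S0,S4} on symbol p: members go to different blocks, giving {S0} and {S4}.
On input p, block {S1,S5,S7} splits into {S5,S7} and {S1}.
On input q, block {S5,S7} splits into {S5} and {S7}.
No further refinement is possible. Final partition (8 blocks): {S0} | {S5} | {S2} | {S3} | {S6} | {S4} | {S1} | {S7}.

8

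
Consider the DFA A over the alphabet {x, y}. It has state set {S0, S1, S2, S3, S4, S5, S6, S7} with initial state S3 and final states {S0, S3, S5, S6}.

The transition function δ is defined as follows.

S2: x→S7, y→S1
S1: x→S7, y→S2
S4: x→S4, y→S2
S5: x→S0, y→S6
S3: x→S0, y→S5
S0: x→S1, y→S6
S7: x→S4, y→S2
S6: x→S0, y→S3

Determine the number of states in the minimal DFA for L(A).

3

All states are reachable from the start state.
Start with accepting vs non-accepting: {S0,S3,S5,S6} | {S1,S2,S4,S7}.
Split {S0,S3,S5,S6} by δ(·,x) → {S3,S5,S6} and {S0}.
Stable partition: {S3,S5,S6} | {S1,S2,S4,S7} | {S0} — 3 equivalence classes.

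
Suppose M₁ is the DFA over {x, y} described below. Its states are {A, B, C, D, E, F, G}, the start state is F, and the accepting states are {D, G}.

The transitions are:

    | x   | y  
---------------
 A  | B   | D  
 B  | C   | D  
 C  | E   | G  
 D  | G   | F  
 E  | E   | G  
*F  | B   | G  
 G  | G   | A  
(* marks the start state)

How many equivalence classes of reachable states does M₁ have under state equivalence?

2

All states are reachable from the start state.
P0 = {D,G} | {A,B,C,E,F}.
No further refinement is possible. Final partition (2 blocks): {D,G} | {A,B,C,E,F}.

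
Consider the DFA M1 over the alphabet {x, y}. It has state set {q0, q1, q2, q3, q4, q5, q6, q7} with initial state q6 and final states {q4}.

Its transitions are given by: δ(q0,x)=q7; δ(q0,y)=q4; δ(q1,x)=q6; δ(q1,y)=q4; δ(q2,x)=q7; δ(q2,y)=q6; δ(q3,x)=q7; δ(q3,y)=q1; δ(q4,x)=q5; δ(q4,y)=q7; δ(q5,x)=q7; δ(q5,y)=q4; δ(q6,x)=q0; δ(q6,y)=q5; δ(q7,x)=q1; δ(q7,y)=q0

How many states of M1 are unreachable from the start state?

2

Starting at q6 and following transitions, the reachable set is {q0, q1, q4, q5, q6, q7}. That leaves q2, q3 unreachable — 2 in total.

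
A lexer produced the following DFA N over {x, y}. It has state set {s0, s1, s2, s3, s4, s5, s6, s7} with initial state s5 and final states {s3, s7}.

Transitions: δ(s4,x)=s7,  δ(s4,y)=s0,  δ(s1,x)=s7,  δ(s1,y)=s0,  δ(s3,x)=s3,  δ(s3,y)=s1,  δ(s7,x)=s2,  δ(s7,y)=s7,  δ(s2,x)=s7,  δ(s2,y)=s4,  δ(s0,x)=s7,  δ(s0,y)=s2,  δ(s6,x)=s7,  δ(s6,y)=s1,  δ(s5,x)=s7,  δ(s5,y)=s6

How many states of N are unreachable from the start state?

1

BFS from s5 reaches {s0, s1, s2, s4, s5, s6, s7}; the 1 state(s) s3 are never visited.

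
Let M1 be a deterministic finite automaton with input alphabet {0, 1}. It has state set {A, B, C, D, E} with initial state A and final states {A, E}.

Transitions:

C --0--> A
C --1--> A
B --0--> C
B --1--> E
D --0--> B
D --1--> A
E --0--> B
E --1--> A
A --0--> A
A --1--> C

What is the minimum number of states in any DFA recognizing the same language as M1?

Reachable states from the start: {A,C}. Unreachable: {B,D,E} — drop them.
Initial partition by acceptance: {A} | {C}.
Stable partition: {A} | {C} — 2 equivalence classes.

2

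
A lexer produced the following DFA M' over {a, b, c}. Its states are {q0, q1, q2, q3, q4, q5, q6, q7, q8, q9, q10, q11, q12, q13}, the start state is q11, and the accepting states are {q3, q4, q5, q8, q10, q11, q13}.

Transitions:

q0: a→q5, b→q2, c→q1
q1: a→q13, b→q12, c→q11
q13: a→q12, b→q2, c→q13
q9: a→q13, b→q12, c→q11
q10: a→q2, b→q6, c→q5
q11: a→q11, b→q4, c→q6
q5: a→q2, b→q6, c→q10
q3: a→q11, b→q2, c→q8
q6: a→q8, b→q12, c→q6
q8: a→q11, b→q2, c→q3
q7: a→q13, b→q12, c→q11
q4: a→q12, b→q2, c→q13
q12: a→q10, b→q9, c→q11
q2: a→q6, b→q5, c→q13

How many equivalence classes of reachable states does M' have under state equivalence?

8

First remove the unreachable states {q0,q1,q7}; 11 states remain.
P0 = {q3,q4,q5,q8,q10,q11,q13} | {q2,q6,q9,q12}.
Split {q3,q4,q5,q8,q10,q11,q13} by δ(·,a) → {q4,q5,q10,q13} and {q3,q8,q11}.
On input a, block {q2,q6,q9,q12} splits into {q9,q12} and {q2} and {q6}.
Refine {q4,q5,q10,q13} on symbol a: members go to different blocks, giving {q4,q13} and {q5,q10}.
Split {q9,q12} by δ(·,a) → {q9} and {q12}.
On input b, block {q3,q8,q11} splits into {q3,q8} and {q11}.
No further refinement is possible. Final partition (8 blocks): {q4,q13} | {q9} | {q3,q8} | {q2} | {q6} | {q5,q10} | {q12} | {q11}.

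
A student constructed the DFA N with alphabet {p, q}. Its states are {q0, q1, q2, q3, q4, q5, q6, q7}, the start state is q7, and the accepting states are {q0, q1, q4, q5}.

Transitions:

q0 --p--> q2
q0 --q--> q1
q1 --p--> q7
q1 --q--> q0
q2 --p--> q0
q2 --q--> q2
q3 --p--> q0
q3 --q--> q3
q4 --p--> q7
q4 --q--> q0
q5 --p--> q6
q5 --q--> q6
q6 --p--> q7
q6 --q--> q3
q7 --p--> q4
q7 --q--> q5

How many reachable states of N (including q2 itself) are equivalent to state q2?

2

Every state is reachable, so we keep all 8.
P0 = {q0,q1,q4,q5} | {q2,q3,q6,q7}.
Refine {q0,q1,q4,q5} on symbol q: members go to different blocks, giving {q0,q1,q4} and {q5}.
On input p, block {q2,q3,q6,q7} splits into {q2,q3,q7} and {q6}.
Refine {q2,q3,q7} on symbol q: members go to different blocks, giving {q2,q3} and {q7}.
Split {q0,q1,q4} by δ(·,p) → {q1,q4} and {q0}.
Stable partition: {q1,q4} | {q2,q3} | {q5} | {q6} | {q7} | {q0} — 6 equivalence classes.
The equivalence class containing q2 is {q2,q3}, of size 2.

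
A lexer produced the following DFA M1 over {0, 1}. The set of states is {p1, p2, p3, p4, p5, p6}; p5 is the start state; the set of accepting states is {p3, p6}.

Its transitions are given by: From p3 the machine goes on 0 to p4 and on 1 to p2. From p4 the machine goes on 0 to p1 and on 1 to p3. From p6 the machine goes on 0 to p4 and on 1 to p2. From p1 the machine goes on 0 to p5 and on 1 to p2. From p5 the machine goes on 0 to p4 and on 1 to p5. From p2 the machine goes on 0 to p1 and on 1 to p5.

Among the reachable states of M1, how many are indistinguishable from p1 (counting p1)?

1

First remove the unreachable states {p6}; 5 states remain.
P0 = {p3} | {p1,p2,p4,p5}.
Refine {p1,p2,p4,p5} on symbol 1: members go to different blocks, giving {p1,p2,p5} and {p4}.
Refine {p1,p2,p5} on symbol 0: members go to different blocks, giving {p1,p2} and {p5}.
On input 0, block {p1,p2} splits into {p1} and {p2}.
No further refinement is possible. Final partition (5 blocks): {p3} | {p1} | {p4} | {p5} | {p2}.
State p1 belongs to the block {p1}, which has 1 states.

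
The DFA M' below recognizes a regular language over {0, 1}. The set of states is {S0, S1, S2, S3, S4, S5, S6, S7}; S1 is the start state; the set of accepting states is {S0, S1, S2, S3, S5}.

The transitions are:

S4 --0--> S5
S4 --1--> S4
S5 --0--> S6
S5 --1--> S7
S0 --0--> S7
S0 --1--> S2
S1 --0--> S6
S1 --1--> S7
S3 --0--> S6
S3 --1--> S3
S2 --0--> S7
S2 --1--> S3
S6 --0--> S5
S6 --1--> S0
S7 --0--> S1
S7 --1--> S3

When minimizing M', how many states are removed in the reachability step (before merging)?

Starting at S1 and following transitions, the reachable set is {S0, S1, S2, S3, S5, S6, S7}. That leaves S4 unreachable — 1 in total.

1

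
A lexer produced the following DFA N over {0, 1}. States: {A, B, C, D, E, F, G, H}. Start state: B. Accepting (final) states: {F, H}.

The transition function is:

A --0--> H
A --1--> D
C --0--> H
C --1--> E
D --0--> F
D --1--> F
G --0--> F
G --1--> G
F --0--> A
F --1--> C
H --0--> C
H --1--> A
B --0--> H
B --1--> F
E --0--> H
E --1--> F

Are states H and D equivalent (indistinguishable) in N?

No

First remove the unreachable states {G}; 7 states remain.
Initial partition by acceptance: {F,H} | {A,B,C,D,E}.
Refine {A,B,C,D,E} on symbol 1: members go to different blocks, giving {B,D,E} and {A,C}.
Stable partition: {F,H} | {B,D,E} | {A,C} — 3 equivalence classes.
H and D end up in different blocks, so they are distinguishable. For instance, the string 'ε' is accepted from only H.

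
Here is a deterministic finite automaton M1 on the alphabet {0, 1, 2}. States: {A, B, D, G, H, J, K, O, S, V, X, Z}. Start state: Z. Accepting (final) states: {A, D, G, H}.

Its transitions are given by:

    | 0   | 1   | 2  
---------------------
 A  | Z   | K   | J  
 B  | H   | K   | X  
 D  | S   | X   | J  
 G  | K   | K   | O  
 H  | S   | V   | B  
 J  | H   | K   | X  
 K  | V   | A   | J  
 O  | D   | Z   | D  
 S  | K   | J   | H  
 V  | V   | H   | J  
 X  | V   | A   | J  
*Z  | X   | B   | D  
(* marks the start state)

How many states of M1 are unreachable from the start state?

BFS from Z reaches {A, B, D, H, J, K, S, V, X, Z}; the 2 state(s) G, O are never visited.

2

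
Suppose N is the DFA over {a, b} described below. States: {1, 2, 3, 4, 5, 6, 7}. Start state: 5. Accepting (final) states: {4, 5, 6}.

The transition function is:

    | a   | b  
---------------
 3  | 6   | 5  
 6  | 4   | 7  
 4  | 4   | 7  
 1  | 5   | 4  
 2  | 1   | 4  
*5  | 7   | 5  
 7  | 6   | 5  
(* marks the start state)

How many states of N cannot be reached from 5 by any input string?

Starting at 5 and following transitions, the reachable set is {4, 5, 6, 7}. That leaves 1, 2, 3 unreachable — 3 in total.

3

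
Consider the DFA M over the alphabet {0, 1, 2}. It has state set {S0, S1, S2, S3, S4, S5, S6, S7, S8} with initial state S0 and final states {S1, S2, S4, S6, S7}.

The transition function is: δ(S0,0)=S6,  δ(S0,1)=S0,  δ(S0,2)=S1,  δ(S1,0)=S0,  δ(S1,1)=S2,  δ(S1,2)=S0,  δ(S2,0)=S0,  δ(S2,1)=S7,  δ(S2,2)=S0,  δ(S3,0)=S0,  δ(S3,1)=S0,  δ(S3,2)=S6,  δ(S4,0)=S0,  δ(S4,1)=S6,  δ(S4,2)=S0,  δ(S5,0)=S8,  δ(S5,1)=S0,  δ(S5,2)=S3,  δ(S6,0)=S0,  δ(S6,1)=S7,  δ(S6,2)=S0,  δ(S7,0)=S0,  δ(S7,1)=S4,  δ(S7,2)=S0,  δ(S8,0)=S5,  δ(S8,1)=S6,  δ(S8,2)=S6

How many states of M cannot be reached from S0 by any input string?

3

BFS from S0 reaches {S0, S1, S2, S4, S6, S7}; the 3 state(s) S3, S5, S8 are never visited.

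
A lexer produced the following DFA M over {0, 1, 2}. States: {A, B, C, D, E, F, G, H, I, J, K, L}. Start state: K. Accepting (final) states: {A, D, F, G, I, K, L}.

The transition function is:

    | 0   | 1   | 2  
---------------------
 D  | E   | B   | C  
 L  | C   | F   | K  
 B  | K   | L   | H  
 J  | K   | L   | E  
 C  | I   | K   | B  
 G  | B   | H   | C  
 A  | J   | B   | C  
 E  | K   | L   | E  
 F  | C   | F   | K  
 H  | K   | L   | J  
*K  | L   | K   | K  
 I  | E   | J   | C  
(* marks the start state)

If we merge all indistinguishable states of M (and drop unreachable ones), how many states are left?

First remove the unreachable states {A,D,G}; 9 states remain.
Initial partition by acceptance: {F,I,K,L} | {B,C,E,H,J}.
Split {F,I,K,L} by δ(·,0) → {F,I,L} and {K}.
Refine {F,I,L} on symbol 1: members go to different blocks, giving {F,L} and {I}.
Split {B,C,E,H,J} by δ(·,0) → {B,E,H,J} and {C}.
Stable partition: {F,L} | {B,E,H,J} | {K} | {I} | {C} — 5 equivalence classes.

5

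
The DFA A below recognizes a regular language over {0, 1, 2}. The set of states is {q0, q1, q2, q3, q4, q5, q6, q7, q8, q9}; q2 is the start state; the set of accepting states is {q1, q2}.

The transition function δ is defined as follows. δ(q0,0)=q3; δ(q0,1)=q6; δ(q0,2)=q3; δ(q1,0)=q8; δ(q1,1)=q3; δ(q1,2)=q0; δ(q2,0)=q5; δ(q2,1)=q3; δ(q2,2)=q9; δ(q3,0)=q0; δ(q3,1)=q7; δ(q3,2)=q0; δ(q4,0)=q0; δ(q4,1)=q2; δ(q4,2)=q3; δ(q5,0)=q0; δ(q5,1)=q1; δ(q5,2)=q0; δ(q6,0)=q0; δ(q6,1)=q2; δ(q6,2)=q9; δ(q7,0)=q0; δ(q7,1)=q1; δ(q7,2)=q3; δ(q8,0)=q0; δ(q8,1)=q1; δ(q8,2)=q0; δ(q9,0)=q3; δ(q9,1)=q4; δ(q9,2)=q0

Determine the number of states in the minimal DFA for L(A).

3

P0 = {q1,q2} | {q0,q3,q4,q5,q6,q7,q8,q9}.
Split {q0,q3,q4,q5,q6,q7,q8,q9} by δ(·,1) → {q4,q5,q6,q7,q8} and {q0,q3,q9}.
Stable partition: {q1,q2} | {q4,q5,q6,q7,q8} | {q0,q3,q9} — 3 equivalence classes.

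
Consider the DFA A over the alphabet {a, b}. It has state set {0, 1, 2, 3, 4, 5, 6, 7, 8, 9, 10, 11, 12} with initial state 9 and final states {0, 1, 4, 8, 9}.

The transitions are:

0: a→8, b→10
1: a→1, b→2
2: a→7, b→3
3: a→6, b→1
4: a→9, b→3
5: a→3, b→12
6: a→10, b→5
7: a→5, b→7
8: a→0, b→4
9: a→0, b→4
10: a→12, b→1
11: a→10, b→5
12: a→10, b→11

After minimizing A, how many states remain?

Every state is reachable, so we keep all 13.
P0 = {0,1,4,8,9} | {2,3,5,6,7,10,11,12}.
Refine {0,1,4,8,9} on symbol b: members go to different blocks, giving {0,1,4} and {8,9}.
Split {0,1,4} by δ(·,a) → {0,4} and {1}.
On input b, block {2,3,5,6,7,10,11,12} splits into {2,5,6,7,11,12} and {3,10}.
On input a, block {2,5,6,7,11,12} splits into {5,6,11,12} and {2,7}.
Split {2,7} by δ(·,a) → {2} and {7}.
Stable partition: {0,4} | {5,6,11,12} | {8,9} | {1} | {3,10} | {2} | {7} — 7 equivalence classes.

7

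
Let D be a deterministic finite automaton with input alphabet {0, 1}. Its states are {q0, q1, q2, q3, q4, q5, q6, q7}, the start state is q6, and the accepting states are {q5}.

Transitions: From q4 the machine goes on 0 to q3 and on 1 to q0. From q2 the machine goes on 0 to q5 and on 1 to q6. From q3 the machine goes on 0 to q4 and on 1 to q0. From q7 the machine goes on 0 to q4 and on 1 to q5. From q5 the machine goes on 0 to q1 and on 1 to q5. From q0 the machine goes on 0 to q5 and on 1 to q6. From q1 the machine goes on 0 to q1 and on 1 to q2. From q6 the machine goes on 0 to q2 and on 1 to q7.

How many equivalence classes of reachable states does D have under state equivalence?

Every state is reachable, so we keep all 8.
P0 = {q5} | {q0,q1,q2,q3,q4,q6,q7}.
On input 0, block {q0,q1,q2,q3,q4,q6,q7} splits into {q1,q3,q4,q6,q7} and {q0,q2}.
On input 0, block {q1,q3,q4,q6,q7} splits into {q1,q3,q4,q7} and {q6}.
On input 1, block {q1,q3,q4,q7} splits into {q1,q3,q4} and {q7}.
No further refinement is possible. Final partition (5 blocks): {q5} | {q1,q3,q4} | {q0,q2} | {q6} | {q7}.

5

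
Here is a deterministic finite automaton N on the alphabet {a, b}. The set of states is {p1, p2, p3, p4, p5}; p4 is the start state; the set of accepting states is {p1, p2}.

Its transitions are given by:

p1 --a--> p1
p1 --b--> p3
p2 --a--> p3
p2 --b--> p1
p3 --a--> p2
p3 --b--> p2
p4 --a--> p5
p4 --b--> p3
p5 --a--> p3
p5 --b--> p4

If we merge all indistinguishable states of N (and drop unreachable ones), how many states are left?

Start with accepting vs non-accepting: {p1,p2} | {p3,p4,p5}.
Split {p1,p2} by δ(·,a) → {p1} and {p2}.
On input a, block {p3,p4,p5} splits into {p4,p5} and {p3}.
Refine {p4,p5} on symbol a: members go to different blocks, giving {p4} and {p5}.
Stable partition: {p1} | {p4} | {p2} | {p3} | {p5} — 5 equivalence classes.

5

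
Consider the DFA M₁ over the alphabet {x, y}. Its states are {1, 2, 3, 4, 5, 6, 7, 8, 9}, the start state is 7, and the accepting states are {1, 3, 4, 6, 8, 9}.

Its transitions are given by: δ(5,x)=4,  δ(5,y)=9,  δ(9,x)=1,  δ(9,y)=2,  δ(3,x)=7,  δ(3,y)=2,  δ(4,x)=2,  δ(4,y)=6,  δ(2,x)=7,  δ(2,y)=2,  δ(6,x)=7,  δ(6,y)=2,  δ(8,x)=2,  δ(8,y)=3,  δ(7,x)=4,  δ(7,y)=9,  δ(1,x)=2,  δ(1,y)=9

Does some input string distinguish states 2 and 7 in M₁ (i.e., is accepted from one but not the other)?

States {3,5,8} cannot be reached from the start state, so discard them.
Initial partition by acceptance: {1,4,6,9} | {2,7}.
Split {1,4,6,9} by δ(·,x) → {1,4,6} and {9}.
On input y, block {1,4,6} splits into {1} and {4} and {6}.
On input x, block {2,7} splits into {2} and {7}.
The partition is now stable with 6 blocks: {1} | {2} | {9} | {4} | {6} | {7}.
2 and 7 end up in different blocks, so they are distinguishable. For instance, the string 'x' is accepted from only 7.

Yes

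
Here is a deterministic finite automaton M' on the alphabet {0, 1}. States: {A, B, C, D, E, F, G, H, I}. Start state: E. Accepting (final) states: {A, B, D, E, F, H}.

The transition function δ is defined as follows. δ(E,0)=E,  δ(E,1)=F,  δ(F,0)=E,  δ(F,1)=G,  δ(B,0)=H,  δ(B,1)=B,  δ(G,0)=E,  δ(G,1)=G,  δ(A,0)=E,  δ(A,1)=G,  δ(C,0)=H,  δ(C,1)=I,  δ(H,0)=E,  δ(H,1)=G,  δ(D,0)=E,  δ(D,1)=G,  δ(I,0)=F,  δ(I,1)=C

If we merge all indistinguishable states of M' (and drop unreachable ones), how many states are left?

3

Reachable states from the start: {E,F,G}. Unreachable: {A,B,C,D,H,I} — drop them.
P0 = {E,F} | {G}.
Refine {E,F} on symbol 1: members go to different blocks, giving {E} and {F}.
The partition is now stable with 3 blocks: {E} | {G} | {F}.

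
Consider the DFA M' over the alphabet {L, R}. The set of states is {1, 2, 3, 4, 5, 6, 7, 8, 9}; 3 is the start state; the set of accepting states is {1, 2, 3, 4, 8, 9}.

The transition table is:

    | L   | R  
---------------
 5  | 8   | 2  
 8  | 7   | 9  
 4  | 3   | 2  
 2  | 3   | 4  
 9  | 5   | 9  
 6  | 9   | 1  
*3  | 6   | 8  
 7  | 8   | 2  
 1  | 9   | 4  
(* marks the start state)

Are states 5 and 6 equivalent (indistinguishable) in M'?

Every state is reachable, so we keep all 9.
Initial partition by acceptance: {1,2,3,4,8,9} | {5,6,7}.
On input L, block {1,2,3,4,8,9} splits into {1,2,4} and {3,8,9}.
Stable partition: {1,2,4} | {5,6,7} | {3,8,9} — 3 equivalence classes.
5 and 6 lie in the same block of the stable partition, so they are equivalent — no string distinguishes them.

Yes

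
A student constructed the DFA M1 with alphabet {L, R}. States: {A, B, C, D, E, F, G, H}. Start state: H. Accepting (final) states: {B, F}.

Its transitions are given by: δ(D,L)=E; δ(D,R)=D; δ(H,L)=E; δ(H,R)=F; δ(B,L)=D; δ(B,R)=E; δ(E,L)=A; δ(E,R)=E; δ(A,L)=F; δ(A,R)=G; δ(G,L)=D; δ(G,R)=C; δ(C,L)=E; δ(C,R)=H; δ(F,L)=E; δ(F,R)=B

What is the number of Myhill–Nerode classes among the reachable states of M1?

8

Every state is reachable, so we keep all 8.
Initial partition by acceptance: {B,F} | {A,C,D,E,G,H}.
Refine {B,F} on symbol R: members go to different blocks, giving {B} and {F}.
Split {A,C,D,E,G,H} by δ(·,L) → {C,D,E,G,H} and {A}.
Refine {C,D,E,G,H} on symbol L: members go to different blocks, giving {C,D,G,H} and {E}.
Refine {C,D,G,H} on symbol L: members go to different blocks, giving {C,D,H} and {G}.
Split {C,D,H} by δ(·,R) → {C,D} and {H}.
On input R, block {C,D} splits into {C} and {D}.
Stable partition: {B} | {C} | {F} | {A} | {E} | {G} | {H} | {D} — 8 equivalence classes.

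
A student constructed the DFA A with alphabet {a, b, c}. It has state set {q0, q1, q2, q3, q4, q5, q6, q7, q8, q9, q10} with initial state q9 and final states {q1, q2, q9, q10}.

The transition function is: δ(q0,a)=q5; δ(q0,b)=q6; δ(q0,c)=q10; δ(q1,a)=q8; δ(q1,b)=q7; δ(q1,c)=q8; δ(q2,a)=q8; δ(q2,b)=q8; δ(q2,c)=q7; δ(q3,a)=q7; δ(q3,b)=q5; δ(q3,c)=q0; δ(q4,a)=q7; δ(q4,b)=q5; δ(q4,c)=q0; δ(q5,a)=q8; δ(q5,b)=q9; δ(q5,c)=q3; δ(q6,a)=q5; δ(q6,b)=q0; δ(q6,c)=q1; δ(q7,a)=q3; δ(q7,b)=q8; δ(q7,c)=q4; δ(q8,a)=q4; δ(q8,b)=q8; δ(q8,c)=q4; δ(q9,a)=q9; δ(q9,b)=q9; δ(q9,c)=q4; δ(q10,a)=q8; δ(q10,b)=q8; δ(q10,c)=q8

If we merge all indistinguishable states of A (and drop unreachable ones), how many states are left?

First remove the unreachable states {q2}; 10 states remain.
Start with accepting vs non-accepting: {q1,q9,q10} | {q0,q3,q4,q5,q6,q7,q8}.
Refine {q1,q9,q10} on symbol a: members go to different blocks, giving {q1,q10} and {q9}.
Split {q0,q3,q4,q5,q6,q7,q8} by δ(·,b) → {q0,q3,q4,q6,q7,q8} and {q5}.
Split {q0,q3,q4,q6,q7,q8} by δ(·,a) → {q3,q4,q7,q8} and {q0,q6}.
Split {q3,q4,q7,q8} by δ(·,b) → {q3,q4} and {q7,q8}.
Stable partition: {q1,q10} | {q3,q4} | {q9} | {q5} | {q0,q6} | {q7,q8} — 6 equivalence classes.

6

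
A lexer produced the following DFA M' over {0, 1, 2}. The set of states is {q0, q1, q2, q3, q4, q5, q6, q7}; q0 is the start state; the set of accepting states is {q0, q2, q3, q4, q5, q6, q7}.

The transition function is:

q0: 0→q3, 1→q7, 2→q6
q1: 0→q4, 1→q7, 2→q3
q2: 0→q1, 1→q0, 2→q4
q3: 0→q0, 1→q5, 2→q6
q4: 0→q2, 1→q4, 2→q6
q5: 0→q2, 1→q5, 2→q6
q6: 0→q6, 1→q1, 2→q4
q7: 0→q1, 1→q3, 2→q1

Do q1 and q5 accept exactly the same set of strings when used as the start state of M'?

No

Every state is reachable, so we keep all 8.
Start with accepting vs non-accepting: {q0,q2,q3,q4,q5,q6,q7} | {q1}.
Refine {q0,q2,q3,q4,q5,q6,q7} on symbol 0: members go to different blocks, giving {q0,q3,q4,q5,q6} and {q2,q7}.
Split {q0,q3,q4,q5,q6} by δ(·,0) → {q0,q3,q6} and {q4,q5}.
On input 1, block {q0,q3,q6} splits into {q0} and {q3} and {q6}.
On input 1, block {q2,q7} splits into {q2} and {q7}.
The partition is now stable with 7 blocks: {q0} | {q1} | {q2} | {q4,q5} | {q3} | {q6} | {q7}.
q1 and q5 end up in different blocks, so they are distinguishable. For instance, the string 'ε' is accepted from only q5.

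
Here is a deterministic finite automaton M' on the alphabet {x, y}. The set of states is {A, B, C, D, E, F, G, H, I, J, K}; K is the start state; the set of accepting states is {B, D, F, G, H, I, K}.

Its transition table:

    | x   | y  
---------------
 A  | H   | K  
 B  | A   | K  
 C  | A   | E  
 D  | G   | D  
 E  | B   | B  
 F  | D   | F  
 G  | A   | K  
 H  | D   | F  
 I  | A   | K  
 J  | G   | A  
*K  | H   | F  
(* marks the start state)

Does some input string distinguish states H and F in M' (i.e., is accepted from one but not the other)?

No

States {B,C,E,I,J} cannot be reached from the start state, so discard them.
P0 = {D,F,G,H,K} | {A}.
Split {D,F,G,H,K} by δ(·,x) → {D,F,H,K} and {G}.
On input x, block {D,F,H,K} splits into {F,H,K} and {D}.
On input x, block {F,H,K} splits into {F,H} and {K}.
No further refinement is possible. Final partition (5 blocks): {F,H} | {A} | {G} | {D} | {K}.
H and F lie in the same block of the stable partition, so they are equivalent — no string distinguishes them.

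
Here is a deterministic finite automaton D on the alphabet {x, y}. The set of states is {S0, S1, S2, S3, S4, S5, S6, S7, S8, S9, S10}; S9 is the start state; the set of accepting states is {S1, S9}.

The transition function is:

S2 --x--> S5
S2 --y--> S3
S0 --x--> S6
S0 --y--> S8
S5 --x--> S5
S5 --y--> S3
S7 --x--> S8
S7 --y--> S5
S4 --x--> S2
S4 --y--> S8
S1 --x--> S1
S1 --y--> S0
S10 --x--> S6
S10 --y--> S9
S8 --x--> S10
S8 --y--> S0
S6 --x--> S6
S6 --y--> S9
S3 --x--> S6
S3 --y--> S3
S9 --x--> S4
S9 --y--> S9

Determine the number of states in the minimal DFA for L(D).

First remove the unreachable states {S1,S7}; 9 states remain.
P0 = {S9} | {S0,S2,S3,S4,S5,S6,S8,S10}.
Refine {S0,S2,S3,S4,S5,S6,S8,S10} on symbol y: members go to different blocks, giving {S0,S2,S3,S4,S5,S8} and {S6,S10}.
Refine {S0,S2,S3,S4,S5,S8} on symbol x: members go to different blocks, giving {S0,S3,S8} and {S2,S4,S5}.
Stable partition: {S9} | {S0,S3,S8} | {S6,S10} | {S2,S4,S5} — 4 equivalence classes.

4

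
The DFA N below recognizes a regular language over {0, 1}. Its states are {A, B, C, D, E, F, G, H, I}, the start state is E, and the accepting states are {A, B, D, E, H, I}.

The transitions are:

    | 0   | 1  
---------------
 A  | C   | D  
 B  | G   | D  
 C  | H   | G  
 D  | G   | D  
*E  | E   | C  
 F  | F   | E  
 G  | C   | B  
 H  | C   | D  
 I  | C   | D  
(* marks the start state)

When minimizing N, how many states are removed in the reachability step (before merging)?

BFS from E reaches {B, C, D, E, G, H}; the 3 state(s) A, F, I are never visited.

3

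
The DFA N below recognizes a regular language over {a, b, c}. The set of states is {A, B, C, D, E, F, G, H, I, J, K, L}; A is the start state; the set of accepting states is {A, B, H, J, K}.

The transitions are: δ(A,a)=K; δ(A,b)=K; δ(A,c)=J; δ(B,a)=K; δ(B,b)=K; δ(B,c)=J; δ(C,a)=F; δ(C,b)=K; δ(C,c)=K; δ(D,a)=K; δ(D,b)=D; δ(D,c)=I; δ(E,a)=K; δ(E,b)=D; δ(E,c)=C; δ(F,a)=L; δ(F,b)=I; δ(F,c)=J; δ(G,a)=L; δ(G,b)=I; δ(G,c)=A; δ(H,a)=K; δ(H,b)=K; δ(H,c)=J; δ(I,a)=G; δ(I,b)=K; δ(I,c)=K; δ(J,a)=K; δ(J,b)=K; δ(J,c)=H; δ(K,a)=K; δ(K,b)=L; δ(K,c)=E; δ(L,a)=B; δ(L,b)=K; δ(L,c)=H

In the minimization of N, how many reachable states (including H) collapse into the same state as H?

4

P0 = {A,B,H,J,K} | {C,D,E,F,G,I,L}.
On input b, block {A,B,H,J,K} splits into {A,B,H,J} and {K}.
Split {C,D,E,F,G,I,L} by δ(·,a) → {C,F,G,I} and {D,E} and {L}.
Split {C,F,G,I} by δ(·,a) → {C,I} and {F,G}.
The partition is now stable with 6 blocks: {A,B,H,J} | {C,I} | {K} | {D,E} | {L} | {F,G}.
State H belongs to the block {A,B,H,J}, which has 4 states.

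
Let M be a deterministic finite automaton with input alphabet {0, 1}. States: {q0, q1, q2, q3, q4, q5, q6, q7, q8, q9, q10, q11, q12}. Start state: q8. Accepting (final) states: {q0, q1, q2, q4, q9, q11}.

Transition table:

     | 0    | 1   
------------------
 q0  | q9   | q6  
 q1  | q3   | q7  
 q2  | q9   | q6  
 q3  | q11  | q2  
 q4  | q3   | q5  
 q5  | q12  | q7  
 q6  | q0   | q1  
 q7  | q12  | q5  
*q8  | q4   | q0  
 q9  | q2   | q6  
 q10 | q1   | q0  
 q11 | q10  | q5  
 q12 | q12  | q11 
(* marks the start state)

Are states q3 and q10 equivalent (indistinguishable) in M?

Every state is reachable, so we keep all 13.
Initial partition by acceptance: {q0,q1,q2,q4,q9,q11} | {q3,q5,q6,q7,q8,q10,q12}.
On input 0, block {q0,q1,q2,q4,q9,q11} splits into {q0,q2,q9} and {q1,q4,q11}.
Refine {q3,q5,q6,q7,q8,q10,q12} on symbol 0: members go to different blocks, giving {q3,q8,q10} and {q5,q7,q12} and {q6}.
Split {q5,q7,q12} by δ(·,1) → {q5,q7} and {q12}.
Stable partition: {q0,q2,q9} | {q3,q8,q10} | {q1,q4,q11} | {q5,q7} | {q6} | {q12} — 6 equivalence classes.
q3 and q10 lie in the same block of the stable partition, so they are equivalent — no string distinguishes them.

Yes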